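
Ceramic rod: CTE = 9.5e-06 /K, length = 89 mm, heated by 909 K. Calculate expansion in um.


dL = 9.5e-06 * 89 * 909 * 1000 = 768.56 um

768.56


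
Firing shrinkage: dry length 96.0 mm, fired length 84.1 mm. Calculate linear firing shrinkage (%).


FS = (96.0 - 84.1) / 96.0 * 100 = 12.4%

12.4


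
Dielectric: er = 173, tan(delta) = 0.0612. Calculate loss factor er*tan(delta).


Loss = 173 * 0.0612 = 10.588

10.588


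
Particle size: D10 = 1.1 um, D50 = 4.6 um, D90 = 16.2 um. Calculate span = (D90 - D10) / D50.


Span = (16.2 - 1.1) / 4.6 = 15.1 / 4.6 = 3.283

3.283


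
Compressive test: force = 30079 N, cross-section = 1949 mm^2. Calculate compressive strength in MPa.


CS = 30079 / 1949 = 15.4 MPa

15.4


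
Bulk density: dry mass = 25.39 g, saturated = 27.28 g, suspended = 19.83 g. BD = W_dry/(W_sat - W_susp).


BD = 25.39 / (27.28 - 19.83) = 25.39 / 7.45 = 3.408 g/cm^3

3.408


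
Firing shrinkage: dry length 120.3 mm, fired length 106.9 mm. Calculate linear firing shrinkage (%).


FS = (120.3 - 106.9) / 120.3 * 100 = 11.14%

11.14


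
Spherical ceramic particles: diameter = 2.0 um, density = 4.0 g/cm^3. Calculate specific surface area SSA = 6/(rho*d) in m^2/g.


SSA = 6 / (4.0 * 2.0) = 0.75 m^2/g

0.75


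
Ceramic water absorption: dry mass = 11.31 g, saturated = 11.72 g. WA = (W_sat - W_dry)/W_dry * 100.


WA = (11.72 - 11.31) / 11.31 * 100 = 3.63%

3.63


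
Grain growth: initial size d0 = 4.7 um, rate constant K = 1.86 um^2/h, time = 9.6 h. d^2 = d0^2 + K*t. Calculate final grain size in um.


d^2 = 4.7^2 + 1.86*9.6 = 39.946
d = sqrt(39.946) = 6.32 um

6.32


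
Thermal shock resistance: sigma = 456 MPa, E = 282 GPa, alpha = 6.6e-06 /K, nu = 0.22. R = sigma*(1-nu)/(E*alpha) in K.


R = 456*(1-0.22)/(282*1000*6.6e-06) = 191 K

191


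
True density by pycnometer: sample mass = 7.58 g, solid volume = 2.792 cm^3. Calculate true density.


TD = 7.58 / 2.792 = 2.715 g/cm^3

2.715


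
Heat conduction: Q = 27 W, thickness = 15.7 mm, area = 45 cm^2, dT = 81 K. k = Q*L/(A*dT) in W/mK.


k = 27*15.7/1000/(45/10000*81) = 1.16 W/mK

1.16


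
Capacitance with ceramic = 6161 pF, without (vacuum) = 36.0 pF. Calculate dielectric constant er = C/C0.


er = 6161 / 36.0 = 171.14

171.14


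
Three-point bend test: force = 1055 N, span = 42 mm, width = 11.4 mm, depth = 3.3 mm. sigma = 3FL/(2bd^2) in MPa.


sigma = 3*1055*42/(2*11.4*3.3^2) = 535.4 MPa

535.4


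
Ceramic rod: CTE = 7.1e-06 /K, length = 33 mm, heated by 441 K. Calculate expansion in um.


dL = 7.1e-06 * 33 * 441 * 1000 = 103.326 um

103.326


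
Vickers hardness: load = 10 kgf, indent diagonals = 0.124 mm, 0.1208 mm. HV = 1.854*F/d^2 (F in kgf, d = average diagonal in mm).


d_avg = (0.124+0.1208)/2 = 0.1224 mm
HV = 1.854*10/0.1224^2 = 1238

1238


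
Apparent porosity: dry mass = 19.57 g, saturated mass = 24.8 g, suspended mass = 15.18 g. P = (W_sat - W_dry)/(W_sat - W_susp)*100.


P = (24.8 - 19.57) / (24.8 - 15.18) * 100 = 5.23 / 9.62 * 100 = 54.4%

54.4


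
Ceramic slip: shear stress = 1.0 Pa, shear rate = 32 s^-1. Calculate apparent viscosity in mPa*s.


eta = tau/gamma * 1000 = 1.0/32 * 1000 = 31.3 mPa*s

31.3


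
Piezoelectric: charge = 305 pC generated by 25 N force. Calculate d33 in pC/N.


d33 = 305 / 25 = 12.2 pC/N

12.2


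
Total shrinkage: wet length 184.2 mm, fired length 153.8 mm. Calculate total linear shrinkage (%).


TS = (184.2 - 153.8) / 184.2 * 100 = 16.5%

16.5


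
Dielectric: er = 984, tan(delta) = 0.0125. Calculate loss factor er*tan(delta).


Loss = 984 * 0.0125 = 12.3

12.3


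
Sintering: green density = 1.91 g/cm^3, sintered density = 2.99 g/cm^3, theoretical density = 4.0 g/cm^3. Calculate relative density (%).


Relative = 2.99 / 4.0 * 100 = 74.8%

74.8


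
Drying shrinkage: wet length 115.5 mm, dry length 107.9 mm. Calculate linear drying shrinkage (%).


DS = (115.5 - 107.9) / 115.5 * 100 = 6.58%

6.58


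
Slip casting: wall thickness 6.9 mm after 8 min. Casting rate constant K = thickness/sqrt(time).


K = 6.9 / sqrt(8) = 6.9 / 2.8284 = 2.44 mm/min^0.5

2.44


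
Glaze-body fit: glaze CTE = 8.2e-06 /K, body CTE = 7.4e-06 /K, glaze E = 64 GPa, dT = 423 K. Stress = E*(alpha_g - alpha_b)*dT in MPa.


Stress = 64*1000*(8.2e-06 - 7.4e-06)*423 = 21.7 MPa

21.7


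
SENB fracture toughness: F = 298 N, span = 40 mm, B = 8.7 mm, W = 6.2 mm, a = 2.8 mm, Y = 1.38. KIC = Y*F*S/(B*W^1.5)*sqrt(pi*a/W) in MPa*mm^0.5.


KIC = 1.38*298*40/(8.7*6.2^1.5)*sqrt(pi*2.8/6.2) = 145.88

145.88


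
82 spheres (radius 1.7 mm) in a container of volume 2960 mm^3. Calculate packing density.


V_sphere = 4/3*pi*1.7^3 = 20.5795 mm^3
Total V = 82*20.5795 = 1687.519 mm^3
PD = 1687.519 / 2960 = 0.57

0.57


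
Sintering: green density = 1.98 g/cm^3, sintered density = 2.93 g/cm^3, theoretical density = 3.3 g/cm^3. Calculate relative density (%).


Relative = 2.93 / 3.3 * 100 = 88.8%

88.8


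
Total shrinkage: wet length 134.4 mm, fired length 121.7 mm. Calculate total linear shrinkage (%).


TS = (134.4 - 121.7) / 134.4 * 100 = 9.45%

9.45


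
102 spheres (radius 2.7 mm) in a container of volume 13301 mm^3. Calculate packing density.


V_sphere = 4/3*pi*2.7^3 = 82.448 mm^3
Total V = 102*82.448 = 8409.696 mm^3
PD = 8409.696 / 13301 = 0.632

0.632


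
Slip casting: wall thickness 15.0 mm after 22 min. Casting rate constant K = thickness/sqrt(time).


K = 15.0 / sqrt(22) = 15.0 / 4.6904 = 3.198 mm/min^0.5

3.198


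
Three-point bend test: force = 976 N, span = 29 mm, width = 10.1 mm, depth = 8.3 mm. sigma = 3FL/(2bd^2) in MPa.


sigma = 3*976*29/(2*10.1*8.3^2) = 61.0 MPa

61.0


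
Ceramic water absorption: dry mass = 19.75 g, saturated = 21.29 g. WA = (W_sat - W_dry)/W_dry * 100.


WA = (21.29 - 19.75) / 19.75 * 100 = 7.8%

7.8


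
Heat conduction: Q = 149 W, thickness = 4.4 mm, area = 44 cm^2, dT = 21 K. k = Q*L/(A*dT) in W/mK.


k = 149*4.4/1000/(44/10000*21) = 7.1 W/mK

7.1


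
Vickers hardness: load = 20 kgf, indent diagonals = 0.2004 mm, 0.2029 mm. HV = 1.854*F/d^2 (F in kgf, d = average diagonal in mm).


d_avg = (0.2004+0.2029)/2 = 0.20165 mm
HV = 1.854*20/0.20165^2 = 912

912


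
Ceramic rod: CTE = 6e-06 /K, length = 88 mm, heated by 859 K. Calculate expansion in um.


dL = 6e-06 * 88 * 859 * 1000 = 453.552 um

453.552


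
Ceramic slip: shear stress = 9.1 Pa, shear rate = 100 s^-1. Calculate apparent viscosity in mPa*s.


eta = tau/gamma * 1000 = 9.1/100 * 1000 = 91.0 mPa*s

91.0


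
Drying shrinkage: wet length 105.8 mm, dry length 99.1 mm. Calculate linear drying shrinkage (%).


DS = (105.8 - 99.1) / 105.8 * 100 = 6.33%

6.33


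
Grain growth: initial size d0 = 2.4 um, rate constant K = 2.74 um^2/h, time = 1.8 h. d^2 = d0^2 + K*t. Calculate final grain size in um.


d^2 = 2.4^2 + 2.74*1.8 = 10.692
d = sqrt(10.692) = 3.27 um

3.27


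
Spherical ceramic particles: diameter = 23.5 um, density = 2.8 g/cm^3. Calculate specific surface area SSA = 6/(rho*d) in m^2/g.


SSA = 6 / (2.8 * 23.5) = 0.091 m^2/g

0.091


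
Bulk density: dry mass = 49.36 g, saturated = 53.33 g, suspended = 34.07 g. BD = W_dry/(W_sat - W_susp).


BD = 49.36 / (53.33 - 34.07) = 49.36 / 19.26 = 2.563 g/cm^3

2.563


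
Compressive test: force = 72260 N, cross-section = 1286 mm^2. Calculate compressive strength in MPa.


CS = 72260 / 1286 = 56.2 MPa

56.2


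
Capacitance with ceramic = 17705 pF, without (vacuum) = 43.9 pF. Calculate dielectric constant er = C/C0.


er = 17705 / 43.9 = 403.3

403.3


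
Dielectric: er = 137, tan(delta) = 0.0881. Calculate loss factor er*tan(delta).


Loss = 137 * 0.0881 = 12.07

12.07


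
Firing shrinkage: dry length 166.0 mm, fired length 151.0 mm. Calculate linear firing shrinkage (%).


FS = (166.0 - 151.0) / 166.0 * 100 = 9.04%

9.04


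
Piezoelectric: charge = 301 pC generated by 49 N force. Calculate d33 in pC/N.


d33 = 301 / 49 = 6.1 pC/N

6.1


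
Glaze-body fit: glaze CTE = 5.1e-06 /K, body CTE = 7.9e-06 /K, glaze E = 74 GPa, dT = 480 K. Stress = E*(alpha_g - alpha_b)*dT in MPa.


Stress = 74*1000*(5.1e-06 - 7.9e-06)*480 = -99.5 MPa

-99.5


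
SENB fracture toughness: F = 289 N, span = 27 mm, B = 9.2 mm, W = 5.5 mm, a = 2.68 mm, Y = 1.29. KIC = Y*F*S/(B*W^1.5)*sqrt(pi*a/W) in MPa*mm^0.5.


KIC = 1.29*289*27/(9.2*5.5^1.5)*sqrt(pi*2.68/5.5) = 104.95

104.95


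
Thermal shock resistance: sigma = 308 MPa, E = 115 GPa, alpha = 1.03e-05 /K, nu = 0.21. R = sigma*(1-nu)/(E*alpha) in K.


R = 308*(1-0.21)/(115*1000*1.03e-05) = 205 K

205


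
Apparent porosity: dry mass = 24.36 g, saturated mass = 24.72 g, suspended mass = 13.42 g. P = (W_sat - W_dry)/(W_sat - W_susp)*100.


P = (24.72 - 24.36) / (24.72 - 13.42) * 100 = 0.36 / 11.3 * 100 = 3.2%

3.2


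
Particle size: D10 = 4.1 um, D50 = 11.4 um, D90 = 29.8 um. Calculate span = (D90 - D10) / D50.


Span = (29.8 - 4.1) / 11.4 = 25.7 / 11.4 = 2.254

2.254


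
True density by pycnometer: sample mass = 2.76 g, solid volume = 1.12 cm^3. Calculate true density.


TD = 2.76 / 1.12 = 2.464 g/cm^3

2.464


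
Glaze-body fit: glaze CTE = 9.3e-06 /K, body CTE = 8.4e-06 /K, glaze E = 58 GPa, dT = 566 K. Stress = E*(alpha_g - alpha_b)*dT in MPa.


Stress = 58*1000*(9.3e-06 - 8.4e-06)*566 = 29.5 MPa

29.5


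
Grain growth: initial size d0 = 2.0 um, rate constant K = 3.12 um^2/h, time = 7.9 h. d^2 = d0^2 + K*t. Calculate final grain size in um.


d^2 = 2.0^2 + 3.12*7.9 = 28.648
d = sqrt(28.648) = 5.35 um

5.35


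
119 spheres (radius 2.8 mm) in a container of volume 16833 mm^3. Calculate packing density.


V_sphere = 4/3*pi*2.8^3 = 91.9523 mm^3
Total V = 119*91.9523 = 10942.3237 mm^3
PD = 10942.3237 / 16833 = 0.65

0.65


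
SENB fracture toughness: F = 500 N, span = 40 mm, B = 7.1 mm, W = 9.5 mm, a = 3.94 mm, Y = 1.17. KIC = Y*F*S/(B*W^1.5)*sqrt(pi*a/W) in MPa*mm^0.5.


KIC = 1.17*500*40/(7.1*9.5^1.5)*sqrt(pi*3.94/9.5) = 128.48

128.48


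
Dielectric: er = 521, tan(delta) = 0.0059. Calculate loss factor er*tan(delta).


Loss = 521 * 0.0059 = 3.074

3.074


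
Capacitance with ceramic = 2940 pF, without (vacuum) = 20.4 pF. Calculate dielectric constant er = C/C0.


er = 2940 / 20.4 = 144.12

144.12


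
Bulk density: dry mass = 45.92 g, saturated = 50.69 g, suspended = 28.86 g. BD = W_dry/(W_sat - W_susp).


BD = 45.92 / (50.69 - 28.86) = 45.92 / 21.83 = 2.104 g/cm^3

2.104


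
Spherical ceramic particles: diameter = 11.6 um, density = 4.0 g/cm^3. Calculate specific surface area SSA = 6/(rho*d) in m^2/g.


SSA = 6 / (4.0 * 11.6) = 0.129 m^2/g

0.129


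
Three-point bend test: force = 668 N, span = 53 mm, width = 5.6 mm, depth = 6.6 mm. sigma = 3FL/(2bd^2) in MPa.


sigma = 3*668*53/(2*5.6*6.6^2) = 217.7 MPa

217.7


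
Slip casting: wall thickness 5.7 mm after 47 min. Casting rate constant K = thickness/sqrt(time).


K = 5.7 / sqrt(47) = 5.7 / 6.8557 = 0.831 mm/min^0.5

0.831


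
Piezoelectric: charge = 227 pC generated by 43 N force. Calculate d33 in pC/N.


d33 = 227 / 43 = 5.3 pC/N

5.3


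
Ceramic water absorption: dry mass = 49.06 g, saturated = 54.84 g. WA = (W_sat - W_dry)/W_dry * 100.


WA = (54.84 - 49.06) / 49.06 * 100 = 11.78%

11.78


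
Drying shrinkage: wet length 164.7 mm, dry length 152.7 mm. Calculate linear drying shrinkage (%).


DS = (164.7 - 152.7) / 164.7 * 100 = 7.29%

7.29


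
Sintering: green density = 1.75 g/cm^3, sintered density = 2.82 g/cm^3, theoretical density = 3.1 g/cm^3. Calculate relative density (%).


Relative = 2.82 / 3.1 * 100 = 91.0%

91.0


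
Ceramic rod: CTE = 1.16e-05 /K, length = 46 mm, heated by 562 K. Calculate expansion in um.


dL = 1.16e-05 * 46 * 562 * 1000 = 299.883 um

299.883


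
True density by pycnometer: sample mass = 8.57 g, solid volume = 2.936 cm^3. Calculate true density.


TD = 8.57 / 2.936 = 2.919 g/cm^3

2.919


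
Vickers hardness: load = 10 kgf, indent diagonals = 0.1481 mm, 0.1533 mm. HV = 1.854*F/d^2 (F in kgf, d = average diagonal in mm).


d_avg = (0.1481+0.1533)/2 = 0.1507 mm
HV = 1.854*10/0.1507^2 = 816

816


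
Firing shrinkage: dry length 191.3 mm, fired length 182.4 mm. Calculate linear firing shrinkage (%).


FS = (191.3 - 182.4) / 191.3 * 100 = 4.65%

4.65


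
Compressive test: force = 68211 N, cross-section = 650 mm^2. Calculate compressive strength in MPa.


CS = 68211 / 650 = 104.9 MPa

104.9


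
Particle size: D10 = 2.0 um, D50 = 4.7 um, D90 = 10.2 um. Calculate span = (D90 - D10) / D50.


Span = (10.2 - 2.0) / 4.7 = 8.2 / 4.7 = 1.745

1.745


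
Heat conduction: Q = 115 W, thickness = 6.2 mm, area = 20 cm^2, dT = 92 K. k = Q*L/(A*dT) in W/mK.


k = 115*6.2/1000/(20/10000*92) = 3.88 W/mK

3.88


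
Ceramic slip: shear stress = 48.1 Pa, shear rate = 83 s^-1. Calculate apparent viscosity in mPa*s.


eta = tau/gamma * 1000 = 48.1/83 * 1000 = 579.5 mPa*s

579.5


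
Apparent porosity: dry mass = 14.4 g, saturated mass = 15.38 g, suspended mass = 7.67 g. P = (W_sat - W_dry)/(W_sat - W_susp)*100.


P = (15.38 - 14.4) / (15.38 - 7.67) * 100 = 0.98 / 7.71 * 100 = 12.7%

12.7


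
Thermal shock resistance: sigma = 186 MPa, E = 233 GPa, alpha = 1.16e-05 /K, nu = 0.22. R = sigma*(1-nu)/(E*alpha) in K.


R = 186*(1-0.22)/(233*1000*1.16e-05) = 54 K

54


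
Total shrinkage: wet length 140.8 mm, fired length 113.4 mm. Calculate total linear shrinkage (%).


TS = (140.8 - 113.4) / 140.8 * 100 = 19.46%

19.46


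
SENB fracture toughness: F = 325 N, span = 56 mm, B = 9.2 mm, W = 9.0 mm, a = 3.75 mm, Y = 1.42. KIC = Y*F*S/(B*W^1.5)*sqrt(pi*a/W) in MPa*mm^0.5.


KIC = 1.42*325*56/(9.2*9.0^1.5)*sqrt(pi*3.75/9.0) = 119.04

119.04


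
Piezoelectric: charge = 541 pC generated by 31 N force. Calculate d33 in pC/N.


d33 = 541 / 31 = 17.5 pC/N

17.5


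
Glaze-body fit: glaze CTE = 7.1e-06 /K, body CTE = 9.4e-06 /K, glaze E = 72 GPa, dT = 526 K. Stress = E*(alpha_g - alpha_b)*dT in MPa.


Stress = 72*1000*(7.1e-06 - 9.4e-06)*526 = -87.1 MPa

-87.1


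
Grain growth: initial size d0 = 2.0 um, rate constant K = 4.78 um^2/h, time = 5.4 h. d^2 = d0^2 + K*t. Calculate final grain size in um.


d^2 = 2.0^2 + 4.78*5.4 = 29.812
d = sqrt(29.812) = 5.46 um

5.46


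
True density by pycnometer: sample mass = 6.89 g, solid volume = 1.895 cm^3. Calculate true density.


TD = 6.89 / 1.895 = 3.636 g/cm^3

3.636


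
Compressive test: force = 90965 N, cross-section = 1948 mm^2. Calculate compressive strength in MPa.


CS = 90965 / 1948 = 46.7 MPa

46.7


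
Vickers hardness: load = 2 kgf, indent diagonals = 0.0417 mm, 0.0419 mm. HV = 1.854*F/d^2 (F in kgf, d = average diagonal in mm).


d_avg = (0.0417+0.0419)/2 = 0.0418 mm
HV = 1.854*2/0.0418^2 = 2122

2122


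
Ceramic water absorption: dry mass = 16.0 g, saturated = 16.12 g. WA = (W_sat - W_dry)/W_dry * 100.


WA = (16.12 - 16.0) / 16.0 * 100 = 0.75%

0.75


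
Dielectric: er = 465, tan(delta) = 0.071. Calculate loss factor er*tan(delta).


Loss = 465 * 0.071 = 33.015

33.015


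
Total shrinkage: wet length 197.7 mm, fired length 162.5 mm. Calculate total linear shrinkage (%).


TS = (197.7 - 162.5) / 197.7 * 100 = 17.8%

17.8


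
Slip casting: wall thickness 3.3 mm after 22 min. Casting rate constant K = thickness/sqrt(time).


K = 3.3 / sqrt(22) = 3.3 / 4.6904 = 0.704 mm/min^0.5

0.704


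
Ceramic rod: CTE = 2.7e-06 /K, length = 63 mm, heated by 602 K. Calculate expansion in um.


dL = 2.7e-06 * 63 * 602 * 1000 = 102.4 um

102.4


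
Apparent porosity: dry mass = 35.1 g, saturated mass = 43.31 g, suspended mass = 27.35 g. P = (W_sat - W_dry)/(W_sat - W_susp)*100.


P = (43.31 - 35.1) / (43.31 - 27.35) * 100 = 8.21 / 15.96 * 100 = 51.4%

51.4


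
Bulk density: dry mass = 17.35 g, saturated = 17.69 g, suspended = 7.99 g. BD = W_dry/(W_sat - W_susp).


BD = 17.35 / (17.69 - 7.99) = 17.35 / 9.7 = 1.789 g/cm^3

1.789


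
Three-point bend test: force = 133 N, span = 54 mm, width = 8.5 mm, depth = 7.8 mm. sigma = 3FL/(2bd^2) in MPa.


sigma = 3*133*54/(2*8.5*7.8^2) = 20.8 MPa

20.8


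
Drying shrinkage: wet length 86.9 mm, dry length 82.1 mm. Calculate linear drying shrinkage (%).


DS = (86.9 - 82.1) / 86.9 * 100 = 5.52%

5.52


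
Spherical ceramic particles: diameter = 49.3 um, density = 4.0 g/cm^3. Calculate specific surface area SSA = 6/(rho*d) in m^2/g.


SSA = 6 / (4.0 * 49.3) = 0.03 m^2/g

0.03


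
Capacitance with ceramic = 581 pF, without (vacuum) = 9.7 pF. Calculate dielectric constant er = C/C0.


er = 581 / 9.7 = 59.9

59.9


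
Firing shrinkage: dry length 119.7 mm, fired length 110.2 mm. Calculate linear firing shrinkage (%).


FS = (119.7 - 110.2) / 119.7 * 100 = 7.94%

7.94


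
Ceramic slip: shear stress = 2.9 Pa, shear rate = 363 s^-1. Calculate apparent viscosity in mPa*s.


eta = tau/gamma * 1000 = 2.9/363 * 1000 = 8.0 mPa*s

8.0


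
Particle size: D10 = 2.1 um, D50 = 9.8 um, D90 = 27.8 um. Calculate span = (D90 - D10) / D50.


Span = (27.8 - 2.1) / 9.8 = 25.7 / 9.8 = 2.622

2.622


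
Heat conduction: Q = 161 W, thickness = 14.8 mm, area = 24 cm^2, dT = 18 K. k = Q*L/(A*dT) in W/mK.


k = 161*14.8/1000/(24/10000*18) = 55.16 W/mK

55.16


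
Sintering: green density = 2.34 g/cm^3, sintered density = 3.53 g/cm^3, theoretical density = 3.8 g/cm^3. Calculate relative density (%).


Relative = 3.53 / 3.8 * 100 = 92.9%

92.9


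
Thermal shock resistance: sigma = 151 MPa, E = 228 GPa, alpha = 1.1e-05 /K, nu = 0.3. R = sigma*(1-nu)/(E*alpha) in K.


R = 151*(1-0.3)/(228*1000*1.1e-05) = 42 K

42


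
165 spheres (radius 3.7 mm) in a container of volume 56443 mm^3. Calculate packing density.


V_sphere = 4/3*pi*3.7^3 = 212.1748 mm^3
Total V = 165*212.1748 = 35008.842 mm^3
PD = 35008.842 / 56443 = 0.62

0.62


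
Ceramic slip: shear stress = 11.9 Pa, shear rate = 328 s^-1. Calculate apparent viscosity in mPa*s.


eta = tau/gamma * 1000 = 11.9/328 * 1000 = 36.3 mPa*s

36.3


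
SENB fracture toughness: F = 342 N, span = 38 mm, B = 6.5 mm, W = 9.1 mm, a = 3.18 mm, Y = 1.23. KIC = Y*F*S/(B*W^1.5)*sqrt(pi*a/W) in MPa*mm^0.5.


KIC = 1.23*342*38/(6.5*9.1^1.5)*sqrt(pi*3.18/9.1) = 93.87

93.87


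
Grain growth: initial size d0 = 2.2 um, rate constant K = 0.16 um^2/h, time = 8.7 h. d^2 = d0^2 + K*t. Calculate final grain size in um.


d^2 = 2.2^2 + 0.16*8.7 = 6.232
d = sqrt(6.232) = 2.5 um

2.5


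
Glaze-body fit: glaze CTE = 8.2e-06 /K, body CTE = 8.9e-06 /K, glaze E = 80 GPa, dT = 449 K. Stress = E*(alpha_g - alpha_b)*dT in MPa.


Stress = 80*1000*(8.2e-06 - 8.9e-06)*449 = -25.1 MPa

-25.1


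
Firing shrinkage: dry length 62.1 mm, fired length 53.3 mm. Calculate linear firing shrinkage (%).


FS = (62.1 - 53.3) / 62.1 * 100 = 14.17%

14.17


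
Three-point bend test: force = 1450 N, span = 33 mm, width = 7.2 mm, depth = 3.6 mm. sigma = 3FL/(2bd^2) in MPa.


sigma = 3*1450*33/(2*7.2*3.6^2) = 769.2 MPa

769.2


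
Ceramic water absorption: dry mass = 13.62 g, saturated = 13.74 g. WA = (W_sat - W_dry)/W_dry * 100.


WA = (13.74 - 13.62) / 13.62 * 100 = 0.88%

0.88


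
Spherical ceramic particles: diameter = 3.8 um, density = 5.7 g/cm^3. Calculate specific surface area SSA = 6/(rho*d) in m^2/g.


SSA = 6 / (5.7 * 3.8) = 0.277 m^2/g

0.277


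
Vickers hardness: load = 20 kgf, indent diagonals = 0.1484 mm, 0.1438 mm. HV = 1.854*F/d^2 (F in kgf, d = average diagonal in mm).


d_avg = (0.1484+0.1438)/2 = 0.1461 mm
HV = 1.854*20/0.1461^2 = 1737

1737


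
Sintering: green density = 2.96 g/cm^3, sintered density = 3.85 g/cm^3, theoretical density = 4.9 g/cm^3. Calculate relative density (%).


Relative = 3.85 / 4.9 * 100 = 78.6%

78.6


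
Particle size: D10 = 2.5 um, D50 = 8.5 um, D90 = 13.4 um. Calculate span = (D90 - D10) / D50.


Span = (13.4 - 2.5) / 8.5 = 10.9 / 8.5 = 1.282

1.282


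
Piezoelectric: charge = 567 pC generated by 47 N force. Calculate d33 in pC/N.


d33 = 567 / 47 = 12.1 pC/N

12.1


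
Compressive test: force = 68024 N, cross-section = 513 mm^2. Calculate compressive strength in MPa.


CS = 68024 / 513 = 132.6 MPa

132.6


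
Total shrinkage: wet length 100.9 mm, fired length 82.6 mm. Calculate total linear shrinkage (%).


TS = (100.9 - 82.6) / 100.9 * 100 = 18.14%

18.14


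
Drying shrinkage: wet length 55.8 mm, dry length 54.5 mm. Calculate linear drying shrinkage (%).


DS = (55.8 - 54.5) / 55.8 * 100 = 2.33%

2.33


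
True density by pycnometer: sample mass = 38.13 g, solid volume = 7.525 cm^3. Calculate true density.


TD = 38.13 / 7.525 = 5.067 g/cm^3

5.067


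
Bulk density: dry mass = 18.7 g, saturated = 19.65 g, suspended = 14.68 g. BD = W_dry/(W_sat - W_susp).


BD = 18.7 / (19.65 - 14.68) = 18.7 / 4.97 = 3.763 g/cm^3

3.763


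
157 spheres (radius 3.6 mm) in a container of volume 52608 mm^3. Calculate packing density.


V_sphere = 4/3*pi*3.6^3 = 195.4322 mm^3
Total V = 157*195.4322 = 30682.8554 mm^3
PD = 30682.8554 / 52608 = 0.583

0.583


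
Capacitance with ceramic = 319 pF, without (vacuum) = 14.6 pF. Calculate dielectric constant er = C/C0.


er = 319 / 14.6 = 21.85

21.85


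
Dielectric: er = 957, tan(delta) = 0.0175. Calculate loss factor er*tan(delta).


Loss = 957 * 0.0175 = 16.748

16.748


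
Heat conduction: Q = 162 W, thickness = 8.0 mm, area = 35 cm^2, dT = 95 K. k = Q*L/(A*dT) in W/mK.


k = 162*8.0/1000/(35/10000*95) = 3.9 W/mK

3.9


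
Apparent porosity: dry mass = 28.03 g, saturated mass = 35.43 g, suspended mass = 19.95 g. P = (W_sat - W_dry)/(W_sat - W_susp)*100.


P = (35.43 - 28.03) / (35.43 - 19.95) * 100 = 7.4 / 15.48 * 100 = 47.8%

47.8


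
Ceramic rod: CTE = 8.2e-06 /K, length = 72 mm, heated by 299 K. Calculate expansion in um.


dL = 8.2e-06 * 72 * 299 * 1000 = 176.53 um

176.53


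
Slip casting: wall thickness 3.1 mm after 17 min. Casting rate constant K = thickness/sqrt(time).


K = 3.1 / sqrt(17) = 3.1 / 4.1231 = 0.752 mm/min^0.5

0.752


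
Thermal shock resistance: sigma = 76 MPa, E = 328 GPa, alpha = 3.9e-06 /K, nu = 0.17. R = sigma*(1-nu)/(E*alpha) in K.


R = 76*(1-0.17)/(328*1000*3.9e-06) = 49 K

49


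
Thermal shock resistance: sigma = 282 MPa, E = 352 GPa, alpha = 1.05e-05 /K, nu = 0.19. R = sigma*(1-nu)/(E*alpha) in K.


R = 282*(1-0.19)/(352*1000*1.05e-05) = 62 K

62


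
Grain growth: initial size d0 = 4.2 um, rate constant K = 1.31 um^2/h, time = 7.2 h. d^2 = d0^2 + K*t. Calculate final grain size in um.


d^2 = 4.2^2 + 1.31*7.2 = 27.072
d = sqrt(27.072) = 5.2 um

5.2


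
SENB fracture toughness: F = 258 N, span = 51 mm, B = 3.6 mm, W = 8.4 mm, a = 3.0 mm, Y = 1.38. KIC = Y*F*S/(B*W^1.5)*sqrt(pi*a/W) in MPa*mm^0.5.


KIC = 1.38*258*51/(3.6*8.4^1.5)*sqrt(pi*3.0/8.4) = 219.45

219.45


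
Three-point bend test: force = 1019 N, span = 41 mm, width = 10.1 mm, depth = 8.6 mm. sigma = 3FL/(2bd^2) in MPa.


sigma = 3*1019*41/(2*10.1*8.6^2) = 83.9 MPa

83.9


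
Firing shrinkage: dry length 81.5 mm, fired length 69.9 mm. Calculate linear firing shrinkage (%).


FS = (81.5 - 69.9) / 81.5 * 100 = 14.23%

14.23


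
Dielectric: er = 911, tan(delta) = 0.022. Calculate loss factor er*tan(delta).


Loss = 911 * 0.022 = 20.042

20.042


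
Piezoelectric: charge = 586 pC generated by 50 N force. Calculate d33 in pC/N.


d33 = 586 / 50 = 11.7 pC/N

11.7


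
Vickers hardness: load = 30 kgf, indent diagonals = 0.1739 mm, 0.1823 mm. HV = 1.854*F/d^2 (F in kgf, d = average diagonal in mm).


d_avg = (0.1739+0.1823)/2 = 0.1781 mm
HV = 1.854*30/0.1781^2 = 1753

1753


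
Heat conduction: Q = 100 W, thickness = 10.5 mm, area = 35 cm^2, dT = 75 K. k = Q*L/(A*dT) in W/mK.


k = 100*10.5/1000/(35/10000*75) = 4.0 W/mK

4.0


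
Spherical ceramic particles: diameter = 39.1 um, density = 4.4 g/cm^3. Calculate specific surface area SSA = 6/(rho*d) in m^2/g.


SSA = 6 / (4.4 * 39.1) = 0.035 m^2/g

0.035


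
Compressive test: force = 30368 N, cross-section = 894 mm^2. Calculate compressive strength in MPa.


CS = 30368 / 894 = 34.0 MPa

34.0


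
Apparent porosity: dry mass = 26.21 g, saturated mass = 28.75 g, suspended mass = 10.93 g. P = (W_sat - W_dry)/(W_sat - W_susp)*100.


P = (28.75 - 26.21) / (28.75 - 10.93) * 100 = 2.54 / 17.82 * 100 = 14.3%

14.3


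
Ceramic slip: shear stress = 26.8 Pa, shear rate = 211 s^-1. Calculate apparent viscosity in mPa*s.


eta = tau/gamma * 1000 = 26.8/211 * 1000 = 127.0 mPa*s

127.0


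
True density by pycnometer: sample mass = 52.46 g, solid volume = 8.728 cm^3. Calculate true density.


TD = 52.46 / 8.728 = 6.011 g/cm^3

6.011


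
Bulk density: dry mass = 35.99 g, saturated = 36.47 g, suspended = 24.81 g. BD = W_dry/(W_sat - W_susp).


BD = 35.99 / (36.47 - 24.81) = 35.99 / 11.66 = 3.087 g/cm^3

3.087


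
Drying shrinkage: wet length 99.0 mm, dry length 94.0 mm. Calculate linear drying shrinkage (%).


DS = (99.0 - 94.0) / 99.0 * 100 = 5.05%

5.05


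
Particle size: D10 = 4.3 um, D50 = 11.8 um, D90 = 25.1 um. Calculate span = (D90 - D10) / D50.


Span = (25.1 - 4.3) / 11.8 = 20.8 / 11.8 = 1.763

1.763


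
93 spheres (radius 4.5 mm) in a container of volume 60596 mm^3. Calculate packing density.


V_sphere = 4/3*pi*4.5^3 = 381.7035 mm^3
Total V = 93*381.7035 = 35498.4255 mm^3
PD = 35498.4255 / 60596 = 0.586

0.586


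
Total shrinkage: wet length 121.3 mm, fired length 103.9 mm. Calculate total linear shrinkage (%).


TS = (121.3 - 103.9) / 121.3 * 100 = 14.34%

14.34


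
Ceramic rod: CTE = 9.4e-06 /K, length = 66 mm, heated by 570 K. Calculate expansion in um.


dL = 9.4e-06 * 66 * 570 * 1000 = 353.628 um

353.628


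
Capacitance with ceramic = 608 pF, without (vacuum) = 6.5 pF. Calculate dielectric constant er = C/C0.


er = 608 / 6.5 = 93.54

93.54


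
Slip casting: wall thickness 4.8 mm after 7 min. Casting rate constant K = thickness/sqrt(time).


K = 4.8 / sqrt(7) = 4.8 / 2.6458 = 1.814 mm/min^0.5

1.814


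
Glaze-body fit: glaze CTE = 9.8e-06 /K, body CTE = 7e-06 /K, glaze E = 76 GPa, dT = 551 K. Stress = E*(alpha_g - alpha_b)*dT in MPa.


Stress = 76*1000*(9.8e-06 - 7e-06)*551 = 117.3 MPa

117.3


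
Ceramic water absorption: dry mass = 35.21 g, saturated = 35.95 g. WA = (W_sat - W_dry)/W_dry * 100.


WA = (35.95 - 35.21) / 35.21 * 100 = 2.1%

2.1


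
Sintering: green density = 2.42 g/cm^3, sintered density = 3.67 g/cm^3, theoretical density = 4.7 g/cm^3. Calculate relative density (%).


Relative = 3.67 / 4.7 * 100 = 78.1%

78.1


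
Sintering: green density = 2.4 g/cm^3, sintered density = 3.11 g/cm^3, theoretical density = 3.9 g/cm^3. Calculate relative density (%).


Relative = 3.11 / 3.9 * 100 = 79.7%

79.7


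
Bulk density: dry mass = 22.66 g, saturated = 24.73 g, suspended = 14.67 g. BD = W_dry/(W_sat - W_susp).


BD = 22.66 / (24.73 - 14.67) = 22.66 / 10.06 = 2.252 g/cm^3

2.252


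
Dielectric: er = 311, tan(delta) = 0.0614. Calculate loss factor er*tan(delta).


Loss = 311 * 0.0614 = 19.095

19.095


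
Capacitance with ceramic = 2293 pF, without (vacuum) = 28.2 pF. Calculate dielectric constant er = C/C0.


er = 2293 / 28.2 = 81.31

81.31


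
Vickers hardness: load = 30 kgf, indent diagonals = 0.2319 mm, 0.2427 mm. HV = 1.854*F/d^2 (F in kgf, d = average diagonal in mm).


d_avg = (0.2319+0.2427)/2 = 0.2373 mm
HV = 1.854*30/0.2373^2 = 988

988


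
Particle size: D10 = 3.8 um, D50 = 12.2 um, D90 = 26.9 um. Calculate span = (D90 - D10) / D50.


Span = (26.9 - 3.8) / 12.2 = 23.1 / 12.2 = 1.893

1.893


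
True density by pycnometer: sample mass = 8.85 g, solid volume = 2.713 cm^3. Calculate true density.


TD = 8.85 / 2.713 = 3.262 g/cm^3

3.262


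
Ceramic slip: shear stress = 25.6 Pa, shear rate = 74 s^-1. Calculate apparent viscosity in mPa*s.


eta = tau/gamma * 1000 = 25.6/74 * 1000 = 345.9 mPa*s

345.9


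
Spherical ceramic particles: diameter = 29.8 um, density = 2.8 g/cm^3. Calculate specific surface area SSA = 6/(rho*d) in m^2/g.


SSA = 6 / (2.8 * 29.8) = 0.072 m^2/g

0.072


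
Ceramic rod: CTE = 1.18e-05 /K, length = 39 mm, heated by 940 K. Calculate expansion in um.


dL = 1.18e-05 * 39 * 940 * 1000 = 432.588 um

432.588


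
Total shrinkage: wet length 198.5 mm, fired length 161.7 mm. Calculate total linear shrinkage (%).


TS = (198.5 - 161.7) / 198.5 * 100 = 18.54%

18.54


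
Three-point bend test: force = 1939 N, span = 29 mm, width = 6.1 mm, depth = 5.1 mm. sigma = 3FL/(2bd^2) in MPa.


sigma = 3*1939*29/(2*6.1*5.1^2) = 531.6 MPa

531.6


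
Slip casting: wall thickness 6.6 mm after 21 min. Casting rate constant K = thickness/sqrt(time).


K = 6.6 / sqrt(21) = 6.6 / 4.5826 = 1.44 mm/min^0.5

1.44


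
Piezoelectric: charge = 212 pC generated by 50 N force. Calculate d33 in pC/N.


d33 = 212 / 50 = 4.2 pC/N

4.2


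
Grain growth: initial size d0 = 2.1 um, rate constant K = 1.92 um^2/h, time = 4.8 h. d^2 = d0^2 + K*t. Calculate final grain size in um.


d^2 = 2.1^2 + 1.92*4.8 = 13.626
d = sqrt(13.626) = 3.69 um

3.69


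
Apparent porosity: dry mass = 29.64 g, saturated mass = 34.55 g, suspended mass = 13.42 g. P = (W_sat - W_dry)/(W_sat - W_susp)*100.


P = (34.55 - 29.64) / (34.55 - 13.42) * 100 = 4.91 / 21.13 * 100 = 23.2%

23.2


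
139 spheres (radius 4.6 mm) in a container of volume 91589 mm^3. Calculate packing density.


V_sphere = 4/3*pi*4.6^3 = 407.7201 mm^3
Total V = 139*407.7201 = 56673.0939 mm^3
PD = 56673.0939 / 91589 = 0.619

0.619


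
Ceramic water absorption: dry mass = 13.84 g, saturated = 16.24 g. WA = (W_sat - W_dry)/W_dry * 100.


WA = (16.24 - 13.84) / 13.84 * 100 = 17.34%

17.34


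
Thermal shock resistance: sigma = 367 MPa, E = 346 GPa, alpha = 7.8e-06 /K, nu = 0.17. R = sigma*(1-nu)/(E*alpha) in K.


R = 367*(1-0.17)/(346*1000*7.8e-06) = 113 K

113


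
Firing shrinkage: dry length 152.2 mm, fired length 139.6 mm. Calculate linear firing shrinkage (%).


FS = (152.2 - 139.6) / 152.2 * 100 = 8.28%

8.28


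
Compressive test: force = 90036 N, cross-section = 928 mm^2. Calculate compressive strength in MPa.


CS = 90036 / 928 = 97.0 MPa

97.0


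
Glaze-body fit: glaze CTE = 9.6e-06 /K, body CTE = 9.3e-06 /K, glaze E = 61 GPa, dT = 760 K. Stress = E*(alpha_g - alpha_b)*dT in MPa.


Stress = 61*1000*(9.6e-06 - 9.3e-06)*760 = 13.9 MPa

13.9


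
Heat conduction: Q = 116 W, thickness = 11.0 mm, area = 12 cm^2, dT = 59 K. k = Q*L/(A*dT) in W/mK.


k = 116*11.0/1000/(12/10000*59) = 18.02 W/mK

18.02


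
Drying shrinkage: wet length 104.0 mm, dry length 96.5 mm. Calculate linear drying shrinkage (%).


DS = (104.0 - 96.5) / 104.0 * 100 = 7.21%

7.21


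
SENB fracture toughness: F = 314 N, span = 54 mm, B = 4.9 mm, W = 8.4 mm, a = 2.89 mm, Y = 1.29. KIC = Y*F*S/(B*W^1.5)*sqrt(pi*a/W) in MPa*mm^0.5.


KIC = 1.29*314*54/(4.9*8.4^1.5)*sqrt(pi*2.89/8.4) = 190.63

190.63


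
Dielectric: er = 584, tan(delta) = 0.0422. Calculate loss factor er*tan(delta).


Loss = 584 * 0.0422 = 24.645

24.645


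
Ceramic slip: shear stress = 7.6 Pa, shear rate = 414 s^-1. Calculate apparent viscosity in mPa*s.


eta = tau/gamma * 1000 = 7.6/414 * 1000 = 18.4 mPa*s

18.4


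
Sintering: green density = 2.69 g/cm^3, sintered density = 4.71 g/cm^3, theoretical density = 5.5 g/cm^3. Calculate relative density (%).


Relative = 4.71 / 5.5 * 100 = 85.6%

85.6


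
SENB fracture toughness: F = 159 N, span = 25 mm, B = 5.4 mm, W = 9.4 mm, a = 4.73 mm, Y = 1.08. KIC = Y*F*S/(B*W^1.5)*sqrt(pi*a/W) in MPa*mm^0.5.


KIC = 1.08*159*25/(5.4*9.4^1.5)*sqrt(pi*4.73/9.4) = 34.68

34.68


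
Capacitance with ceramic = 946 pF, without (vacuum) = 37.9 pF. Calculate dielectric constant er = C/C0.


er = 946 / 37.9 = 24.96

24.96


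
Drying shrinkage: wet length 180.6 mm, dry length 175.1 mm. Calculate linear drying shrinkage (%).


DS = (180.6 - 175.1) / 180.6 * 100 = 3.05%

3.05


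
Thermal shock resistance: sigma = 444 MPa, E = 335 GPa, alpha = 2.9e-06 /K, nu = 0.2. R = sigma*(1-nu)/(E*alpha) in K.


R = 444*(1-0.2)/(335*1000*2.9e-06) = 366 K

366


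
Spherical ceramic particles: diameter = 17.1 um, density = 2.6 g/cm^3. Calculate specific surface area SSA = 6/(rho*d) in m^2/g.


SSA = 6 / (2.6 * 17.1) = 0.135 m^2/g

0.135


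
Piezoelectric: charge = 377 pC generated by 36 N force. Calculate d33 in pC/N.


d33 = 377 / 36 = 10.5 pC/N

10.5


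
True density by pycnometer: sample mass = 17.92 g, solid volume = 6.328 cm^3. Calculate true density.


TD = 17.92 / 6.328 = 2.832 g/cm^3

2.832


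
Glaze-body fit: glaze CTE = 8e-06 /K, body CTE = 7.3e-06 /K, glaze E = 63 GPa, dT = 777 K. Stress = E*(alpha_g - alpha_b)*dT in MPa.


Stress = 63*1000*(8e-06 - 7.3e-06)*777 = 34.3 MPa

34.3


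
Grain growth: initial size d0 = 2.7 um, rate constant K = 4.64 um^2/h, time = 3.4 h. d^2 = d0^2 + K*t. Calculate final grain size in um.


d^2 = 2.7^2 + 4.64*3.4 = 23.066
d = sqrt(23.066) = 4.8 um

4.8


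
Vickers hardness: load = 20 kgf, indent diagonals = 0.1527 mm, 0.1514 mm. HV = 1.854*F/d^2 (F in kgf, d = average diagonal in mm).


d_avg = (0.1527+0.1514)/2 = 0.15205 mm
HV = 1.854*20/0.15205^2 = 1604

1604


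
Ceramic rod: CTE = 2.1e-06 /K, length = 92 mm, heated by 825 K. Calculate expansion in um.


dL = 2.1e-06 * 92 * 825 * 1000 = 159.39 um

159.39


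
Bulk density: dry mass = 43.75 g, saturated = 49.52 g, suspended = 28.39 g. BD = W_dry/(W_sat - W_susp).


BD = 43.75 / (49.52 - 28.39) = 43.75 / 21.13 = 2.071 g/cm^3

2.071


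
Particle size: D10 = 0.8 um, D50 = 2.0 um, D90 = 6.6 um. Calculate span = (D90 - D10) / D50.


Span = (6.6 - 0.8) / 2.0 = 5.8 / 2.0 = 2.9

2.9


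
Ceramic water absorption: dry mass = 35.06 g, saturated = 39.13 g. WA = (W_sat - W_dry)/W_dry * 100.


WA = (39.13 - 35.06) / 35.06 * 100 = 11.61%

11.61


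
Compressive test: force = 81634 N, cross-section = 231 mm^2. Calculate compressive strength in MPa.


CS = 81634 / 231 = 353.4 MPa

353.4


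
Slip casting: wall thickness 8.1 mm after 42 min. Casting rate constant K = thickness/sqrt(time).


K = 8.1 / sqrt(42) = 8.1 / 6.4807 = 1.25 mm/min^0.5

1.25


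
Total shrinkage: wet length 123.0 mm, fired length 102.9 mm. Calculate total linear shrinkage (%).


TS = (123.0 - 102.9) / 123.0 * 100 = 16.34%

16.34


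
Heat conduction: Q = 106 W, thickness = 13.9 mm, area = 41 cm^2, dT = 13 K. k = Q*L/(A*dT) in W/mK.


k = 106*13.9/1000/(41/10000*13) = 27.64 W/mK

27.64


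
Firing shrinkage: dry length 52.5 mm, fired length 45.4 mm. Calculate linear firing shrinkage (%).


FS = (52.5 - 45.4) / 52.5 * 100 = 13.52%

13.52


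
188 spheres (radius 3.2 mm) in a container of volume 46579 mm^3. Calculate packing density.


V_sphere = 4/3*pi*3.2^3 = 137.2583 mm^3
Total V = 188*137.2583 = 25804.5604 mm^3
PD = 25804.5604 / 46579 = 0.554

0.554


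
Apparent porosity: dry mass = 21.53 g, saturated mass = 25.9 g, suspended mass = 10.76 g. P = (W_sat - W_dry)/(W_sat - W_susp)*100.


P = (25.9 - 21.53) / (25.9 - 10.76) * 100 = 4.37 / 15.14 * 100 = 28.9%

28.9


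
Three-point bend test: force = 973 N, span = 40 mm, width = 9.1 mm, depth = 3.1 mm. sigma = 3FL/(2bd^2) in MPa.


sigma = 3*973*40/(2*9.1*3.1^2) = 667.6 MPa

667.6


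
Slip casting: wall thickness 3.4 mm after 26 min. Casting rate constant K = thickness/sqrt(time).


K = 3.4 / sqrt(26) = 3.4 / 5.099 = 0.667 mm/min^0.5

0.667


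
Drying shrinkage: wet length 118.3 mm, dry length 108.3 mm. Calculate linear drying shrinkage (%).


DS = (118.3 - 108.3) / 118.3 * 100 = 8.45%

8.45


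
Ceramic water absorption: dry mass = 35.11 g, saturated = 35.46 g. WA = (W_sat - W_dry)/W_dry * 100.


WA = (35.46 - 35.11) / 35.11 * 100 = 1.0%

1.0


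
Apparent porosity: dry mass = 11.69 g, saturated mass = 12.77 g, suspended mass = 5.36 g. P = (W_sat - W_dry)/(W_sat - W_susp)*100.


P = (12.77 - 11.69) / (12.77 - 5.36) * 100 = 1.08 / 7.41 * 100 = 14.6%

14.6


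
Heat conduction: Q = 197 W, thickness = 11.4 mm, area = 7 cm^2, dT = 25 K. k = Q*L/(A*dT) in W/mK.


k = 197*11.4/1000/(7/10000*25) = 128.33 W/mK

128.33


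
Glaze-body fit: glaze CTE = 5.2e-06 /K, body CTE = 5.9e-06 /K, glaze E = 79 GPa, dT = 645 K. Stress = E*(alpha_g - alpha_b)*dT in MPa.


Stress = 79*1000*(5.2e-06 - 5.9e-06)*645 = -35.7 MPa

-35.7


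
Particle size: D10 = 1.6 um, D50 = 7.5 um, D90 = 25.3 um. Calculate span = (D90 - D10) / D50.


Span = (25.3 - 1.6) / 7.5 = 23.7 / 7.5 = 3.16

3.16


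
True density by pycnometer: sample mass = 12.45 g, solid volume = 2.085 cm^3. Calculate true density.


TD = 12.45 / 2.085 = 5.971 g/cm^3

5.971


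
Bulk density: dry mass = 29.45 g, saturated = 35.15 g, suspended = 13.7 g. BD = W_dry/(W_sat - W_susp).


BD = 29.45 / (35.15 - 13.7) = 29.45 / 21.45 = 1.373 g/cm^3

1.373


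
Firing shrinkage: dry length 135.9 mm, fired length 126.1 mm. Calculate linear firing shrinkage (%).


FS = (135.9 - 126.1) / 135.9 * 100 = 7.21%

7.21


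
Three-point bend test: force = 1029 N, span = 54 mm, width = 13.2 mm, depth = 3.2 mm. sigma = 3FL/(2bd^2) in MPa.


sigma = 3*1029*54/(2*13.2*3.2^2) = 616.6 MPa

616.6


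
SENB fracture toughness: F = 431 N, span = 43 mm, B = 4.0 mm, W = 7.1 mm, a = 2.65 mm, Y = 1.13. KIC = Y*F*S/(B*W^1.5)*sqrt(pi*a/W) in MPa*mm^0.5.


KIC = 1.13*431*43/(4.0*7.1^1.5)*sqrt(pi*2.65/7.1) = 299.67

299.67


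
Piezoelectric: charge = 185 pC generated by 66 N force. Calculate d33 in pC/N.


d33 = 185 / 66 = 2.8 pC/N

2.8


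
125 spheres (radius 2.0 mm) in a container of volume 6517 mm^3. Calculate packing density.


V_sphere = 4/3*pi*2.0^3 = 33.5103 mm^3
Total V = 125*33.5103 = 4188.7875 mm^3
PD = 4188.7875 / 6517 = 0.643

0.643


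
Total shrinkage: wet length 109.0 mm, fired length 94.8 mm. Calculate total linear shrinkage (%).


TS = (109.0 - 94.8) / 109.0 * 100 = 13.03%

13.03


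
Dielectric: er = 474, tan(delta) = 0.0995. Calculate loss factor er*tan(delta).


Loss = 474 * 0.0995 = 47.163

47.163


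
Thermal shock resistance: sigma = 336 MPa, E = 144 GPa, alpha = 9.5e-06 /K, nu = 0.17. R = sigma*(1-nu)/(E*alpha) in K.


R = 336*(1-0.17)/(144*1000*9.5e-06) = 204 K

204


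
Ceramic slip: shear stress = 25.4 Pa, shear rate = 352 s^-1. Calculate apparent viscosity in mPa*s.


eta = tau/gamma * 1000 = 25.4/352 * 1000 = 72.2 mPa*s

72.2


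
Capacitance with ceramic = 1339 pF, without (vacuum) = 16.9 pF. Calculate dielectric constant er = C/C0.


er = 1339 / 16.9 = 79.23

79.23


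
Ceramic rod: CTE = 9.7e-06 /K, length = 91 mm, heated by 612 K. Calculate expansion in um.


dL = 9.7e-06 * 91 * 612 * 1000 = 540.212 um

540.212


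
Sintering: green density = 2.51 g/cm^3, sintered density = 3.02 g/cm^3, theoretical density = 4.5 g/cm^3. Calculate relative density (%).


Relative = 3.02 / 4.5 * 100 = 67.1%

67.1


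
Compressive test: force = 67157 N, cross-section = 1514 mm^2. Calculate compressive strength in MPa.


CS = 67157 / 1514 = 44.4 MPa

44.4
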